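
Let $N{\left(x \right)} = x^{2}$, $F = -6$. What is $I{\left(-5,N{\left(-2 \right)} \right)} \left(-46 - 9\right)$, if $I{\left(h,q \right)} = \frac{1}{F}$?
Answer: $\frac{55}{6} \approx 9.1667$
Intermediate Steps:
$I{\left(h,q \right)} = - \frac{1}{6}$ ($I{\left(h,q \right)} = \frac{1}{-6} = - \frac{1}{6}$)
$I{\left(-5,N{\left(-2 \right)} \right)} \left(-46 - 9\right) = - \frac{-46 - 9}{6} = \left(- \frac{1}{6}\right) \left(-55\right) = \frac{55}{6}$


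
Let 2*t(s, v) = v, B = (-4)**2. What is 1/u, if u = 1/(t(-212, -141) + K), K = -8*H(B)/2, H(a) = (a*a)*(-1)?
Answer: 1907/2 ≈ 953.50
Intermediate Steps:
B = 16
t(s, v) = v/2
H(a) = -a**2 (H(a) = a**2*(-1) = -a**2)
K = 1024 (K = -(-8)*16**2/2 = -(-8)*256*(1/2) = -8*(-256)*(1/2) = 2048*(1/2) = 1024)
u = 2/1907 (u = 1/((1/2)*(-141) + 1024) = 1/(-141/2 + 1024) = 1/(1907/2) = 2/1907 ≈ 0.0010488)
1/u = 1/(2/1907) = 1907/2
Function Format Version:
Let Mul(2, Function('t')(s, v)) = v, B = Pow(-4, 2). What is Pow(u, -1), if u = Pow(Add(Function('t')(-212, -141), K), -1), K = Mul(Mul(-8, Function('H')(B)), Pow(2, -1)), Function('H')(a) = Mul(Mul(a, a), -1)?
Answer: Rational(1907, 2) ≈ 953.50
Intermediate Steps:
B = 16
Function('t')(s, v) = Mul(Rational(1, 2), v)
Function('H')(a) = Mul(-1, Pow(a, 2)) (Function('H')(a) = Mul(Pow(a, 2), -1) = Mul(-1, Pow(a, 2)))
K = 1024 (K = Mul(Mul(-8, Mul(-1, Pow(16, 2))), Pow(2, -1)) = Mul(Mul(-8, Mul(-1, 256)), Rational(1, 2)) = Mul(Mul(-8, -256), Rational(1, 2)) = Mul(2048, Rational(1, 2)) = 1024)
u = Rational(2, 1907) (u = Pow(Add(Mul(Rational(1, 2), -141), 1024), -1) = Pow(Add(Rational(-141, 2), 1024), -1) = Pow(Rational(1907, 2), -1) = Rational(2, 1907) ≈ 0.0010488)
Pow(u, -1) = Pow(Rational(2, 1907), -1) = Rational(1907, 2)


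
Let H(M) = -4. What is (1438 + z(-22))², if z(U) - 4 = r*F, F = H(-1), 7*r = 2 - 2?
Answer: 2079364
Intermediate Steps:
r = 0 (r = (2 - 2)/7 = (⅐)*0 = 0)
F = -4
z(U) = 4 (z(U) = 4 + 0*(-4) = 4 + 0 = 4)
(1438 + z(-22))² = (1438 + 4)² = 1442² = 2079364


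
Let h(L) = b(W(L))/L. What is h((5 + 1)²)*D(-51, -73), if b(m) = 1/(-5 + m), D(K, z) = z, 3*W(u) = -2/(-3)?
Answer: 73/172 ≈ 0.42442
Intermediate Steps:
W(u) = 2/9 (W(u) = (-2/(-3))/3 = (-2*(-⅓))/3 = (⅓)*(⅔) = 2/9)
h(L) = -9/(43*L) (h(L) = 1/((-5 + 2/9)*L) = 1/((-43/9)*L) = -9/(43*L))
h((5 + 1)²)*D(-51, -73) = -9/(43*(5 + 1)²)*(-73) = -9/(43*(6²))*(-73) = -9/43/36*(-73) = -9/43*1/36*(-73) = -1/172*(-73) = 73/172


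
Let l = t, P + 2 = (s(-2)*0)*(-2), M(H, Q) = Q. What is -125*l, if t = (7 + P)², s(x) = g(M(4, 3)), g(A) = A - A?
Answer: -3125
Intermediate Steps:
g(A) = 0
s(x) = 0
P = -2 (P = -2 + (0*0)*(-2) = -2 + 0*(-2) = -2 + 0 = -2)
t = 25 (t = (7 - 2)² = 5² = 25)
l = 25
-125*l = -125*25 = -3125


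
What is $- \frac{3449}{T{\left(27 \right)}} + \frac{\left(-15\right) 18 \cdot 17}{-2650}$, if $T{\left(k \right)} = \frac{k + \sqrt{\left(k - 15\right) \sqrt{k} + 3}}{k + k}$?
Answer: $\frac{459}{265} - \frac{3449}{\frac{1}{2} + \frac{\sqrt{3 + 36 \sqrt{3}}}{54}} \approx -5306.8$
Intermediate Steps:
$T{\left(k \right)} = \frac{k + \sqrt{3 + \sqrt{k} \left(-15 + k\right)}}{2 k}$ ($T{\left(k \right)} = \frac{k + \sqrt{\left(k - 15\right) \sqrt{k} + 3}}{2 k} = \left(k + \sqrt{\left(-15 + k\right) \sqrt{k} + 3}\right) \frac{1}{2 k} = \left(k + \sqrt{\sqrt{k} \left(-15 + k\right) + 3}\right) \frac{1}{2 k} = \left(k + \sqrt{3 + \sqrt{k} \left(-15 + k\right)}\right) \frac{1}{2 k} = \frac{k + \sqrt{3 + \sqrt{k} \left(-15 + k\right)}}{2 k}$)
$- \frac{3449}{T{\left(27 \right)}} + \frac{\left(-15\right) 18 \cdot 17}{-2650} = - \frac{3449}{\frac{1}{2} \cdot \frac{1}{27} \left(27 + \sqrt{3 + 27^{\frac{3}{2}} - 15 \sqrt{27}}\right)} + \frac{\left(-15\right) 18 \cdot 17}{-2650} = - \frac{3449}{\frac{1}{2} \cdot \frac{1}{27} \left(27 + \sqrt{3 + 81 \sqrt{3} - 15 \cdot 3 \sqrt{3}}\right)} + \left(-270\right) 17 \left(- \frac{1}{2650}\right) = - \frac{3449}{\frac{1}{2} \cdot \frac{1}{27} \left(27 + \sqrt{3 + 81 \sqrt{3} - 45 \sqrt{3}}\right)} - - \frac{459}{265} = - \frac{3449}{\frac{1}{2} \cdot \frac{1}{27} \left(27 + \sqrt{3 + 36 \sqrt{3}}\right)} + \frac{459}{265} = - \frac{3449}{\frac{1}{2} + \frac{\sqrt{3 + 36 \sqrt{3}}}{54}} + \frac{459}{265} = \frac{459}{265} - \frac{3449}{\frac{1}{2} + \frac{\sqrt{3 + 36 \sqrt{3}}}{54}}$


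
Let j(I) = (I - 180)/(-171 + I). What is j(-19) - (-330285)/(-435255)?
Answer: 1590773/5513230 ≈ 0.28854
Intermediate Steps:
j(I) = (-180 + I)/(-171 + I)
j(-19) - (-330285)/(-435255) = (-180 - 19)/(-171 - 19) - (-330285)/(-435255) = -199/(-190) - (-330285)*(-1)/435255 = -1/190*(-199) - 1*22019/29017 = 199/190 - 22019/29017 = 1590773/5513230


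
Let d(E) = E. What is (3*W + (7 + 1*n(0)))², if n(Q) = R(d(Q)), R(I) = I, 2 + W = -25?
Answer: 5476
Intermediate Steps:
W = -27 (W = -2 - 25 = -27)
n(Q) = Q
(3*W + (7 + 1*n(0)))² = (3*(-27) + (7 + 1*0))² = (-81 + (7 + 0))² = (-81 + 7)² = (-74)² = 5476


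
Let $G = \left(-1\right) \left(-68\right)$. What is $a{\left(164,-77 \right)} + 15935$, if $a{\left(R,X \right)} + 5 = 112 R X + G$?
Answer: $-1398338$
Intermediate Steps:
$G = 68$
$a{\left(R,X \right)} = 63 + 112 R X$ ($a{\left(R,X \right)} = -5 + \left(112 R X + 68\right) = -5 + \left(68 + 112 R X\right) = 63 + 112 R X$)
$a{\left(164,-77 \right)} + 15935 = \left(63 + 112 \cdot 164 \left(-77\right)\right) + 15935 = \left(63 - 1414336\right) + 15935 = -1414273 + 15935 = -1398338$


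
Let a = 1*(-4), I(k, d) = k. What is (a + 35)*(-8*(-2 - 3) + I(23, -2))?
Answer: 1953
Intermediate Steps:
a = -4
(a + 35)*(-8*(-2 - 3) + I(23, -2)) = (-4 + 35)*(-8*(-2 - 3) + 23) = 31*(-8*(-5) + 23) = 31*(40 + 23) = 31*63 = 1953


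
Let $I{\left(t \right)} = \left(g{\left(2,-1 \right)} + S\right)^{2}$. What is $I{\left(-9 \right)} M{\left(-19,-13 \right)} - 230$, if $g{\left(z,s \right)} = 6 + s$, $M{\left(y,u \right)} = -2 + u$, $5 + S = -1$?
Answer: $-245$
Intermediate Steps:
$S = -6$ ($S = -5 - 1 = -6$)
$I{\left(t \right)} = 1$ ($I{\left(t \right)} = \left(\left(6 - 1\right) - 6\right)^{2} = \left(5 - 6\right)^{2} = \left(-1\right)^{2} = 1$)
$I{\left(-9 \right)} M{\left(-19,-13 \right)} - 230 = 1 \left(-2 - 13\right) - 230 = 1 \left(-15\right) - 230 = -15 - 230 = -245$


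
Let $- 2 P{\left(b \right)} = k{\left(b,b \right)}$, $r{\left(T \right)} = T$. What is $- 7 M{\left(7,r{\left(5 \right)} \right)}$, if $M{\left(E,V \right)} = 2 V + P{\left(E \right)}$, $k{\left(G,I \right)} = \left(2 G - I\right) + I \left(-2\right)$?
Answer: $- \frac{189}{2} \approx -94.5$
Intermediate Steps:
$k{\left(G,I \right)} = - 3 I + 2 G$ ($k{\left(G,I \right)} = \left(- I + 2 G\right) - 2 I = - 3 I + 2 G$)
$P{\left(b \right)} = \frac{b}{2}$ ($P{\left(b \right)} = - \frac{- 3 b + 2 b}{2} = - \frac{\left(-1\right) b}{2} = \frac{b}{2}$)
$M{\left(E,V \right)} = \frac{E}{2} + 2 V$ ($M{\left(E,V \right)} = 2 V + \frac{E}{2} = \frac{E}{2} + 2 V$)
$- 7 M{\left(7,r{\left(5 \right)} \right)} = - 7 \left(\frac{1}{2} \cdot 7 + 2 \cdot 5\right) = - 7 \left(\frac{7}{2} + 10\right) = \left(-7\right) \frac{27}{2} = - \frac{189}{2}$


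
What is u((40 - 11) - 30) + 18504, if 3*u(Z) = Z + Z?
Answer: 55510/3 ≈ 18503.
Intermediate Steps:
u(Z) = 2*Z/3 (u(Z) = (Z + Z)/3 = (2*Z)/3 = 2*Z/3)
u((40 - 11) - 30) + 18504 = 2*((40 - 11) - 30)/3 + 18504 = 2*(29 - 30)/3 + 18504 = (⅔)*(-1) + 18504 = -⅔ + 18504 = 55510/3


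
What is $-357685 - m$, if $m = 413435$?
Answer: $-771120$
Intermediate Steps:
$-357685 - m = -357685 - 413435 = -771120$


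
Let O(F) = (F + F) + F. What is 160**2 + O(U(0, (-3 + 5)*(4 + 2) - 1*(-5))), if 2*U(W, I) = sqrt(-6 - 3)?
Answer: 25600 + 9*I/2 ≈ 25600.0 + 4.5*I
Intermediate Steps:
U(W, I) = 3*I/2 (U(W, I) = sqrt(-6 - 3)/2 = sqrt(-9)/2 = (3*I)/2 = 3*I/2)
O(F) = 3*F (O(F) = 2*F + F = 3*F)
160**2 + O(U(0, (-3 + 5)*(4 + 2) - 1*(-5))) = 160**2 + 3*(3*I/2) = 25600 + 9*I/2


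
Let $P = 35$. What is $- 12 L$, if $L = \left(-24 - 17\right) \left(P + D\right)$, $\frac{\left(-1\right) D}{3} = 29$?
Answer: $-25584$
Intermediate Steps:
$D = -87$ ($D = \left(-3\right) 29 = -87$)
$L = 2132$ ($L = \left(-24 - 17\right) \left(35 - 87\right) = \left(-41\right) \left(-52\right) = 2132$)
$- 12 L = \left(-12\right) 2132 = -25584$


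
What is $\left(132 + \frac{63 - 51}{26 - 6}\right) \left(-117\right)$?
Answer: $- \frac{77571}{5} \approx -15514.0$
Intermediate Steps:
$\left(132 + \frac{63 - 51}{26 - 6}\right) \left(-117\right) = \left(132 + \frac{12}{20}\right) \left(-117\right) = \left(132 + 12 \cdot \frac{1}{20}\right) \left(-117\right) = \left(132 + \frac{3}{5}\right) \left(-117\right) = \frac{663}{5} \left(-117\right) = - \frac{77571}{5}$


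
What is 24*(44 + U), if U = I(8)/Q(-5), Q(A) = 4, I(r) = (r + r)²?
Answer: 2592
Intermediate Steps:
I(r) = 4*r² (I(r) = (2*r)² = 4*r²)
U = 64 (U = (4*8²)/4 = (4*64)*(¼) = 256*(¼) = 64)
24*(44 + U) = 24*(44 + 64) = 24*108 = 2592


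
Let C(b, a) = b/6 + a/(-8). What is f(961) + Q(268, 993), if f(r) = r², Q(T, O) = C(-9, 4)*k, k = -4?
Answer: 923529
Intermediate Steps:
C(b, a) = -a/8 + b/6 (C(b, a) = b*(⅙) + a*(-⅛) = b/6 - a/8 = -a/8 + b/6)
Q(T, O) = 8 (Q(T, O) = (-⅛*4 + (⅙)*(-9))*(-4) = (-½ - 3/2)*(-4) = -2*(-4) = 8)
f(961) + Q(268, 993) = 961² + 8 = 923521 + 8 = 923529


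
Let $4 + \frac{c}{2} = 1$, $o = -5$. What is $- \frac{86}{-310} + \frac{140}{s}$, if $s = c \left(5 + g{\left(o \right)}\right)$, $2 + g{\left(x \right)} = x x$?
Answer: $- \frac{517}{930} \approx -0.55591$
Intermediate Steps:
$c = -6$ ($c = -8 + 2 \cdot 1 = -8 + 2 = -6$)
$g{\left(x \right)} = -2 + x^{2}$ ($g{\left(x \right)} = -2 + x x = -2 + x^{2}$)
$s = -168$ ($s = - 6 \left(5 - \left(2 - \left(-5\right)^{2}\right)\right) = - 6 \left(5 + \left(-2 + 25\right)\right) = - 6 \left(5 + 23\right) = \left(-6\right) 28 = -168$)
$- \frac{86}{-310} + \frac{140}{s} = - \frac{86}{-310} + \frac{140}{-168} = \left(-86\right) \left(- \frac{1}{310}\right) + 140 \left(- \frac{1}{168}\right) = \frac{43}{155} - \frac{5}{6} = - \frac{517}{930}$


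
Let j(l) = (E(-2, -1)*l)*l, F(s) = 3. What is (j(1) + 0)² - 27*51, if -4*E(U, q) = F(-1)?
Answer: -22023/16 ≈ -1376.4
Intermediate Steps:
E(U, q) = -¾ (E(U, q) = -¼*3 = -¾)
j(l) = -3*l²/4 (j(l) = (-3*l/4)*l = -3*l²/4)
(j(1) + 0)² - 27*51 = (-¾*1² + 0)² - 27*51 = (-¾*1 + 0)² - 1377 = (-¾ + 0)² - 1377 = (-¾)² - 1377 = 9/16 - 1377 = -22023/16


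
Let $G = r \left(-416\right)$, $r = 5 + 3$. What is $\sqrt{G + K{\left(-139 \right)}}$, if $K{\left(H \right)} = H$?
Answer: $i \sqrt{3467} \approx 58.881 i$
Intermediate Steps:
$r = 8$
$G = -3328$ ($G = 8 \left(-416\right) = -3328$)
$\sqrt{G + K{\left(-139 \right)}} = \sqrt{-3328 - 139} = \sqrt{-3467} = i \sqrt{3467}$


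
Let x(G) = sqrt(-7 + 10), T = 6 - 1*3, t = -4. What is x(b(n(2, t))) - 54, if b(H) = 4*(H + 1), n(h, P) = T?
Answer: -54 + sqrt(3) ≈ -52.268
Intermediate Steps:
T = 3 (T = 6 - 3 = 3)
n(h, P) = 3
b(H) = 4 + 4*H (b(H) = 4*(1 + H) = 4 + 4*H)
x(G) = sqrt(3)
x(b(n(2, t))) - 54 = sqrt(3) - 54 = -54 + sqrt(3)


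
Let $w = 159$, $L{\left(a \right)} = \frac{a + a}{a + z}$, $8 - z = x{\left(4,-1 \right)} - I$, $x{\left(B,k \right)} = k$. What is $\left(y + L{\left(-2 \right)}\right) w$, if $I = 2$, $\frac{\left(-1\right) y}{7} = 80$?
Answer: $- \frac{267332}{3} \approx -89111.0$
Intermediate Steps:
$y = -560$ ($y = \left(-7\right) 80 = -560$)
$z = 11$ ($z = 8 - \left(-1 - 2\right) = 8 - -3 = 8 + 3 = 11$)
$L{\left(a \right)} = \frac{2 a}{11 + a}$ ($L{\left(a \right)} = \frac{a + a}{a + 11} = \frac{2 a}{11 + a}$)
$\left(y + L{\left(-2 \right)}\right) w = \left(-560 + 2 \left(-2\right) \frac{1}{11 - 2}\right) 159 = \left(-560 + 2 \left(-2\right) \frac{1}{9}\right) 159 = \left(-560 - \frac{4}{9}\right) 159 = \left(- \frac{5044}{9}\right) 159 = - \frac{267332}{3}$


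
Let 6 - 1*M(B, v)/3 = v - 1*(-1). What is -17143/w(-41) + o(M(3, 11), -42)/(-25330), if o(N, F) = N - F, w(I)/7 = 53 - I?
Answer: -31017713/1190510 ≈ -26.054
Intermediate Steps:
w(I) = 371 - 7*I (w(I) = 7*(53 - I) = 371 - 7*I)
M(B, v) = 15 - 3*v (M(B, v) = 18 - 3*(v - 1*(-1)) = 18 - 3*(v + 1) = 18 - 3*(1 + v) = 18 + (-3 - 3*v) = 15 - 3*v)
-17143/w(-41) + o(M(3, 11), -42)/(-25330) = -17143/(371 - 7*(-41)) + ((15 - 3*11) - 1*(-42))/(-25330) = -17143/(371 + 287) + ((15 - 33) + 42)*(-1/25330) = -17143/658 + (-18 + 42)*(-1/25330) = -17143*1/658 + 24*(-1/25330) = -2449/94 - 12/12665 = -31017713/1190510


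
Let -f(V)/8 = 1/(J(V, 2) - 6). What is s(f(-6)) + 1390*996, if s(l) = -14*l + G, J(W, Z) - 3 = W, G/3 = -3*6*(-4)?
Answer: 12461792/9 ≈ 1.3846e+6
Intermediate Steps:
G = 216 (G = 3*(-3*6*(-4)) = 3*(-18*(-4)) = 3*72 = 216)
J(W, Z) = 3 + W
f(V) = -8/(-3 + V) (f(V) = -8/((3 + V) - 6) = -8/(-3 + V))
s(l) = 216 - 14*l (s(l) = -14*l + 216 = 216 - 14*l)
s(f(-6)) + 1390*996 = (216 - (-112)/(-3 - 6)) + 1390*996 = (216 - (-112)/(-9)) + 1384440 = (216 - (-112)*(-1)/9) + 1384440 = (216 - 14*8/9) + 1384440 = (216 - 112/9) + 1384440 = 1832/9 + 1384440 = 12461792/9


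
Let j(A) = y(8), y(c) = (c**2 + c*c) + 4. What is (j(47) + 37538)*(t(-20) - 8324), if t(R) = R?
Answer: -314318480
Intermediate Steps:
y(c) = 4 + 2*c**2 (y(c) = (c**2 + c**2) + 4 = 2*c**2 + 4 = 4 + 2*c**2)
j(A) = 132 (j(A) = 4 + 2*8**2 = 4 + 2*64 = 4 + 128 = 132)
(j(47) + 37538)*(t(-20) - 8324) = (132 + 37538)*(-20 - 8324) = 37670*(-8344) = -314318480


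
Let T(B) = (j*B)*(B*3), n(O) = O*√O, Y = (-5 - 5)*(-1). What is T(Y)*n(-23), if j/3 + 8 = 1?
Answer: 144900*I*√23 ≈ 6.9492e+5*I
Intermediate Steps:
j = -21 (j = -24 + 3*1 = -24 + 3 = -21)
Y = 10 (Y = -10*(-1) = 10)
n(O) = O^(3/2)
T(B) = -63*B² (T(B) = (-21*B)*(B*3) = (-21*B)*(3*B) = -63*B²)
T(Y)*n(-23) = (-63*10²)*(-23)^(3/2) = (-63*100)*(-23*I*√23) = -(-144900)*I*√23 = 144900*I*√23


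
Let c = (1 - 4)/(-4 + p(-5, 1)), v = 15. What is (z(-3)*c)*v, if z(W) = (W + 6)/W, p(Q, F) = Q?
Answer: -5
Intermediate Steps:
c = ⅓ (c = (1 - 4)/(-4 - 5) = -3/(-9) = -3*(-⅑) = ⅓ ≈ 0.33333)
z(W) = (6 + W)/W
(z(-3)*c)*v = (((6 - 3)/(-3))*(⅓))*15 = (-⅓*3*(⅓))*15 = -1*⅓*15 = -⅓*15 = -5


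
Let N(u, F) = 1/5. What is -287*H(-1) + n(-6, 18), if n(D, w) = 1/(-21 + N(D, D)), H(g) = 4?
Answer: -119397/104 ≈ -1148.0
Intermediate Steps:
N(u, F) = ⅕
n(D, w) = -5/104 (n(D, w) = 1/(-21 + ⅕) = 1/(-104/5) = -5/104)
-287*H(-1) + n(-6, 18) = -287*4 - 5/104 = -1148 - 5/104 = -119397/104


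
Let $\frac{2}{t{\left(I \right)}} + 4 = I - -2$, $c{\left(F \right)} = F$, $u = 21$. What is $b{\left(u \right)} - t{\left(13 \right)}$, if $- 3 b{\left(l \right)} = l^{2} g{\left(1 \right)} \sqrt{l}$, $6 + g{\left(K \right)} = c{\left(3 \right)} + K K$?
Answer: $- \frac{2}{11} + 294 \sqrt{21} \approx 1347.1$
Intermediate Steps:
$g{\left(K \right)} = -3 + K^{2}$ ($g{\left(K \right)} = -6 + \left(3 + K K\right) = -6 + \left(3 + K^{2}\right) = -3 + K^{2}$)
$t{\left(I \right)} = \frac{2}{-2 + I}$ ($t{\left(I \right)} = \frac{2}{-4 + \left(I - -2\right)} = \frac{2}{-4 + \left(I + 2\right)} = \frac{2}{-4 + \left(2 + I\right)} = \frac{2}{-2 + I}$)
$b{\left(l \right)} = \frac{2 l^{\frac{5}{2}}}{3}$ ($b{\left(l \right)} = - \frac{l^{2} \left(-3 + 1^{2}\right) \sqrt{l}}{3} = - \frac{l^{2} \left(-3 + 1\right) \sqrt{l}}{3} = - \frac{l^{2} \left(- 2 \sqrt{l}\right)}{3} = - \frac{\left(-2\right) l^{\frac{5}{2}}}{3} = \frac{2 l^{\frac{5}{2}}}{3}$)
$b{\left(u \right)} - t{\left(13 \right)} = \frac{2 \cdot 21^{\frac{5}{2}}}{3} - \frac{2}{-2 + 13} = \frac{2 \cdot 441 \sqrt{21}}{3} - \frac{2}{11} = 294 \sqrt{21} - 2 \cdot \frac{1}{11} = 294 \sqrt{21} - \frac{2}{11} = - \frac{2}{11} + 294 \sqrt{21}$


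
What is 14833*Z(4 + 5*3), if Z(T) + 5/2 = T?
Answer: 489489/2 ≈ 2.4474e+5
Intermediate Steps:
Z(T) = -5/2 + T
14833*Z(4 + 5*3) = 14833*(-5/2 + (4 + 5*3)) = 14833*(-5/2 + (4 + 15)) = 14833*(-5/2 + 19) = 14833*(33/2) = 489489/2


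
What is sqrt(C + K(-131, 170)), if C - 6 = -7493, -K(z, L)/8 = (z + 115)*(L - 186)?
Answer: I*sqrt(9535) ≈ 97.647*I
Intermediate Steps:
K(z, L) = -8*(-186 + L)*(115 + z) (K(z, L) = -8*(z + 115)*(L - 186) = -8*(115 + z)*(-186 + L) = -8*(-186 + L)*(115 + z))
C = -7487 (C = 6 - 7493 = -7487)
sqrt(C + K(-131, 170)) = sqrt(-7487 + (171120 - 920*170 + 1488*(-131) - 8*170*(-131))) = sqrt(-7487 + (171120 - 156400 - 194928 + 178160)) = sqrt(-7487 - 2048) = sqrt(-9535) = I*sqrt(9535)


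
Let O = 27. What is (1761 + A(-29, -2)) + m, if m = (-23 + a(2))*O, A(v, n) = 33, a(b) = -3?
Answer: 1092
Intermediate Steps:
m = -702 (m = (-23 - 3)*27 = -26*27 = -702)
(1761 + A(-29, -2)) + m = (1761 + 33) - 702 = 1794 - 702 = 1092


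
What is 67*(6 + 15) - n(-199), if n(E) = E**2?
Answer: -38194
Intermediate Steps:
67*(6 + 15) - n(-199) = 67*(6 + 15) - 1*(-199)**2 = 67*21 - 1*39601 = 1407 - 39601 = -38194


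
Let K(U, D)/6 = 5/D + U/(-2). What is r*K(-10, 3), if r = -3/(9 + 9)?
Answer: -20/3 ≈ -6.6667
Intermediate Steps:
K(U, D) = -3*U + 30/D (K(U, D) = 6*(5/D + U/(-2)) = 6*(5/D + U*(-½)) = 6*(5/D - U/2) = -3*U + 30/D)
r = -⅙ (r = -3/18 = -3*1/18 = -⅙ ≈ -0.16667)
r*K(-10, 3) = -(-3*(-10) + 30/3)/6 = -(30 + 30*(⅓))/6 = -(30 + 10)/6 = -⅙*40 = -20/3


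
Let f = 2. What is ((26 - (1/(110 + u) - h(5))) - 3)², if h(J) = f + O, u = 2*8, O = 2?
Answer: 11566801/15876 ≈ 728.57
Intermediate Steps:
u = 16
h(J) = 4 (h(J) = 2 + 2 = 4)
((26 - (1/(110 + u) - h(5))) - 3)² = ((26 - (1/(110 + 16) - 1*4)) - 3)² = ((26 - (1/126 - 4)) - 3)² = ((26 - 1*(-503/126)) - 3)² = ((26 + 503/126) - 3)² = (3779/126 - 3)² = (3401/126)² = 11566801/15876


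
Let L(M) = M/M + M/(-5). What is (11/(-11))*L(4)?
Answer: -⅕ ≈ -0.20000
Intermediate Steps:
L(M) = 1 - M/5 (L(M) = 1 + M*(-⅕) = 1 - M/5)
(11/(-11))*L(4) = (11/(-11))*(1 - ⅕*4) = (11*(-1/11))*(1 - ⅘) = -1*⅕ = -⅕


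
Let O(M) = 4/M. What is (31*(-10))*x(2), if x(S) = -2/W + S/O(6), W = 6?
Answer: -2480/3 ≈ -826.67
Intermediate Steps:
x(S) = -⅓ + 3*S/2 (x(S) = -2/6 + S/((4/6)) = -2*⅙ + S/((4*(⅙))) = -⅓ + S/(⅔) = -⅓ + S*(3/2) = -⅓ + 3*S/2)
(31*(-10))*x(2) = (31*(-10))*(-⅓ + (3/2)*2) = -310*(-⅓ + 3) = -310*8/3 = -2480/3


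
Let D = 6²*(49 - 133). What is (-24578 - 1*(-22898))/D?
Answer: 5/9 ≈ 0.55556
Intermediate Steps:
D = -3024 (D = 36*(-84) = -3024)
(-24578 - 1*(-22898))/D = (-24578 - 1*(-22898))/(-3024) = (-24578 + 22898)*(-1/3024) = -1680*(-1/3024) = 5/9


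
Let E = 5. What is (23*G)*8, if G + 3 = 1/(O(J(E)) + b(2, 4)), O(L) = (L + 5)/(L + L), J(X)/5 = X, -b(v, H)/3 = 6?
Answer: -48944/87 ≈ -562.57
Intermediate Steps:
b(v, H) = -18 (b(v, H) = -3*6 = -18)
J(X) = 5*X
O(L) = (5 + L)/(2*L) (O(L) = (5 + L)/((2*L)) = (5 + L)*(1/(2*L)) = (5 + L)/(2*L))
G = -266/87 (G = -3 + 1/((5 + 5*5)/(2*((5*5))) - 18) = -3 + 1/((½)*(5 + 25)/25 - 18) = -3 + 1/((½)*(1/25)*30 - 18) = -3 + 1/(⅗ - 18) = -3 + 1/(-87/5) = -3 - 5/87 = -266/87 ≈ -3.0575)
(23*G)*8 = (23*(-266/87))*8 = -6118/87*8 = -48944/87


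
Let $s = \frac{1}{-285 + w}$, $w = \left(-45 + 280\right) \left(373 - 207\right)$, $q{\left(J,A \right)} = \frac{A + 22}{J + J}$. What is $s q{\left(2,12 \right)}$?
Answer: $\frac{17}{77450} \approx 0.0002195$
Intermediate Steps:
$q{\left(J,A \right)} = \frac{22 + A}{2 J}$
$w = 39010$ ($w = 235 \cdot 166 = 39010$)
$s = \frac{1}{38725}$ ($s = \frac{1}{-285 + 39010} = \frac{1}{38725} \approx 2.5823 \cdot 10^{-5}$)
$s q{\left(2,12 \right)} = \frac{\frac{1}{2} \cdot \frac{1}{2} \left(22 + 12\right)}{38725} = \frac{\frac{1}{2} \cdot \frac{1}{2} \cdot 34}{38725} = \frac{1}{38725} \cdot \frac{17}{2} = \frac{17}{77450}$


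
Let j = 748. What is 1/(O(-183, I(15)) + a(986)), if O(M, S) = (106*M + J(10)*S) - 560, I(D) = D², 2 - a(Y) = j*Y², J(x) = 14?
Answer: -1/727219414 ≈ -1.3751e-9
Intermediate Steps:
a(Y) = 2 - 748*Y²
O(M, S) = -560 + 14*S + 106*M (O(M, S) = (106*M + 14*S) - 560 = (14*S + 106*M) - 560 = -560 + 14*S + 106*M)
1/(O(-183, I(15)) + a(986)) = 1/((-560 + 14*15² + 106*(-183)) + (2 - 748*986²)) = 1/((-560 + 14*225 - 19398) + (2 - 748*972196)) = 1/((-560 + 3150 - 19398) + (2 - 727202608)) = 1/(-16808 - 727202606) = 1/(-727219414) = -1/727219414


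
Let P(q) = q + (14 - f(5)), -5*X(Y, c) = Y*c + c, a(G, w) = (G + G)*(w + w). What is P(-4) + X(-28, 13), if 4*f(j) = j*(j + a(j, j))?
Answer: -1021/20 ≈ -51.050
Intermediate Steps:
a(G, w) = 4*G*w (a(G, w) = (2*G)*(2*w) = 4*G*w)
X(Y, c) = -c/5 - Y*c/5 (X(Y, c) = -(Y*c + c)/5 = -(c + Y*c)/5 = -c/5 - Y*c/5)
f(j) = j*(j + 4*j²)/4 (f(j) = (j*(j + 4*j*j))/4 = (j*(j + 4*j²))/4 = j*(j + 4*j²)/4)
P(q) = -469/4 + q (P(q) = q + (14 - 5²*(¼ + 5)) = q + (14 - 25*21/4) = q + (14 - 1*525/4) = q + (14 - 525/4) = q - 469/4 = -469/4 + q)
P(-4) + X(-28, 13) = (-469/4 - 4) - ⅕*13*(1 - 28) = -485/4 - ⅕*13*(-27) = -485/4 + 351/5 = -1021/20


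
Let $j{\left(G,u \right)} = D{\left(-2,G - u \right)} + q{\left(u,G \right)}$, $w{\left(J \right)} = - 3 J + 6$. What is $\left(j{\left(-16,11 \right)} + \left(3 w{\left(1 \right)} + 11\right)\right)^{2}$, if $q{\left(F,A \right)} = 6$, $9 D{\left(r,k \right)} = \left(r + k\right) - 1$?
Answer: $\frac{4624}{9} \approx 513.78$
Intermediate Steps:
$w{\left(J \right)} = 6 - 3 J$
$D{\left(r,k \right)} = - \frac{1}{9} + \frac{k}{9} + \frac{r}{9}$ ($D{\left(r,k \right)} = \frac{\left(r + k\right) - 1}{9} = \frac{\left(k + r\right) - 1}{9} = \frac{-1 + k + r}{9} = - \frac{1}{9} + \frac{k}{9} + \frac{r}{9}$)
$j{\left(G,u \right)} = \frac{17}{3} - \frac{u}{9} + \frac{G}{9}$ ($j{\left(G,u \right)} = \left(- \frac{1}{9} + \frac{G - u}{9} + \frac{1}{9} \left(-2\right)\right) + 6 = \left(- \frac{1}{9} + \left(- \frac{u}{9} + \frac{G}{9}\right) - \frac{2}{9}\right) + 6 = \left(- \frac{1}{3} - \frac{u}{9} + \frac{G}{9}\right) + 6 = \frac{17}{3} - \frac{u}{9} + \frac{G}{9}$)
$\left(j{\left(-16,11 \right)} + \left(3 w{\left(1 \right)} + 11\right)\right)^{2} = \left(\left(\frac{17}{3} - \frac{11}{9} + \frac{1}{9} \left(-16\right)\right) + \left(3 \left(6 - 3\right) + 11\right)\right)^{2} = \left(\left(\frac{17}{3} - \frac{11}{9} - \frac{16}{9}\right) + \left(3 \left(6 - 3\right) + 11\right)\right)^{2} = \left(\frac{8}{3} + \left(3 \cdot 3 + 11\right)\right)^{2} = \left(\frac{8}{3} + \left(9 + 11\right)\right)^{2} = \left(\frac{8}{3} + 20\right)^{2} = \left(\frac{68}{3}\right)^{2} = \frac{4624}{9}$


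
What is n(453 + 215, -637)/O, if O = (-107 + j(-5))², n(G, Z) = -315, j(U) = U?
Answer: -45/1792 ≈ -0.025112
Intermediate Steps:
O = 12544 (O = (-107 - 5)² = (-112)² = 12544)
n(453 + 215, -637)/O = -315/12544 = -315*1/12544 = -45/1792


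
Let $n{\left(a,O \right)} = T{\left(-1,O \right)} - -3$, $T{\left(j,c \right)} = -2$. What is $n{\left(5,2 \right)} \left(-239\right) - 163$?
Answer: $-402$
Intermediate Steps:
$n{\left(a,O \right)} = 1$ ($n{\left(a,O \right)} = -2 - -3 = -2 + 3 = 1$)
$n{\left(5,2 \right)} \left(-239\right) - 163 = 1 \left(-239\right) - 163 = -239 - 163 = -402$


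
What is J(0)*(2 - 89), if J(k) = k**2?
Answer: 0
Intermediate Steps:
J(0)*(2 - 89) = 0**2*(2 - 89) = 0*(-87) = 0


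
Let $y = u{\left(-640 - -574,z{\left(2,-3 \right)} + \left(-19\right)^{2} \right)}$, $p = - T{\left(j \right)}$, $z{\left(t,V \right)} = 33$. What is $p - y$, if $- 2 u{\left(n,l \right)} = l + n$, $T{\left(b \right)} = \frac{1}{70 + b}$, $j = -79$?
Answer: $\frac{1477}{9} \approx 164.11$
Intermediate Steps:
$p = \frac{1}{9}$ ($p = - \frac{1}{70 - 79} = - \frac{1}{-9} = \left(-1\right) \left(- \frac{1}{9}\right) = \frac{1}{9} \approx 0.11111$)
$u{\left(n,l \right)} = - \frac{l}{2} - \frac{n}{2}$ ($u{\left(n,l \right)} = - \frac{l + n}{2} = - \frac{l}{2} - \frac{n}{2}$)
$y = -164$ ($y = - \frac{33 + \left(-19\right)^{2}}{2} - \frac{-640 - -574}{2} = - \frac{33 + 361}{2} - \frac{-640 + 574}{2} = \left(- \frac{1}{2}\right) 394 - -33 = -197 + 33 = -164$)
$p - y = \frac{1}{9} - -164 = \frac{1}{9} + 164 = \frac{1477}{9}$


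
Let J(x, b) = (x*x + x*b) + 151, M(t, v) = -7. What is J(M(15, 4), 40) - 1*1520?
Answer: -1600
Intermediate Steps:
J(x, b) = 151 + x**2 + b*x (J(x, b) = (x**2 + b*x) + 151 = 151 + x**2 + b*x)
J(M(15, 4), 40) - 1*1520 = (151 + (-7)**2 + 40*(-7)) - 1*1520 = (151 + 49 - 280) - 1520 = -80 - 1520 = -1600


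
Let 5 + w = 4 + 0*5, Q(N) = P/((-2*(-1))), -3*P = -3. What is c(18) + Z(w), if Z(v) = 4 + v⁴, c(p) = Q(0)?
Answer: 11/2 ≈ 5.5000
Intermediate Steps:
P = 1 (P = -⅓*(-3) = 1)
Q(N) = ½ (Q(N) = 1/(-2*(-1)) = 1/2 = 1*(½) = ½)
w = -1 (w = -5 + (4 + 0*5) = -5 + (4 + 0) = -5 + 4 = -1)
c(p) = ½
c(18) + Z(w) = ½ + (4 + (-1)⁴) = ½ + (4 + 1) = ½ + 5 = 11/2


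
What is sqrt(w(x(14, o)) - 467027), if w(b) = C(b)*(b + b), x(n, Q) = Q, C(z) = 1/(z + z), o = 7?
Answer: I*sqrt(467026) ≈ 683.39*I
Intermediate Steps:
C(z) = 1/(2*z)
w(b) = 1 (w(b) = (1/(2*b))*(b + b) = (1/(2*b))*(2*b) = 1)
sqrt(w(x(14, o)) - 467027) = sqrt(1 - 467027) = sqrt(-467026) = I*sqrt(467026)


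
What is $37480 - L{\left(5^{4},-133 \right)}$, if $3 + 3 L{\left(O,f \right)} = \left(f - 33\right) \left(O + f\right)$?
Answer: $64705$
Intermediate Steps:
$L{\left(O,f \right)} = -1 + \frac{\left(-33 + f\right) \left(O + f\right)}{3}$ ($L{\left(O,f \right)} = -1 + \frac{\left(f - 33\right) \left(O + f\right)}{3} = -1 + \frac{\left(-33 + f\right) \left(O + f\right)}{3}$)
$37480 - L{\left(5^{4},-133 \right)} = 37480 - \left(-1 - 11 \cdot 5^{4} - -1463 + \frac{\left(-133\right)^{2}}{3} + \frac{1}{3} \cdot 5^{4} \left(-133\right)\right) = 37480 - \left(-1 - 6875 + 1463 + \frac{1}{3} \cdot 17689 + \frac{1}{3} \cdot 625 \left(-133\right)\right) = 37480 - \left(-1 - 6875 + 1463 + \frac{17689}{3} - \frac{83125}{3}\right) = 37480 - -27225 = 37480 + 27225 = 64705$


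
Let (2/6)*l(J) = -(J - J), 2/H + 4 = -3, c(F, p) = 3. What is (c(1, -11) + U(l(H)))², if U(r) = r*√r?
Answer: 9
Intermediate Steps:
H = -2/7 (H = 2/(-4 - 3) = 2/(-7) = 2*(-⅐) = -2/7 ≈ -0.28571)
l(J) = 0 (l(J) = 3*(-(J - J)) = 3*(-1*0) = 3*0 = 0)
U(r) = r^(3/2)
(c(1, -11) + U(l(H)))² = (3 + 0^(3/2))² = (3 + 0)² = 3² = 9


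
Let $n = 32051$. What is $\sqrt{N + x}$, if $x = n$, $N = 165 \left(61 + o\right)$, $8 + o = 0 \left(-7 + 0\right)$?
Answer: $2 \sqrt{10199} \approx 201.98$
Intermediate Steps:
$o = -8$ ($o = -8 + 0 \left(-7 + 0\right) = -8 + 0 \left(-7\right) = -8 + 0 = -8$)
$N = 8745$ ($N = 165 \left(61 - 8\right) = 165 \cdot 53 = 8745$)
$x = 32051$
$\sqrt{N + x} = \sqrt{8745 + 32051} = \sqrt{40796} = 2 \sqrt{10199}$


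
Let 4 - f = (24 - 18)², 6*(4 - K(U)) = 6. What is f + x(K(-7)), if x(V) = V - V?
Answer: -32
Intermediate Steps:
K(U) = 3 (K(U) = 4 - ⅙*6 = 4 - 1 = 3)
f = -32 (f = 4 - (24 - 18)² = 4 - 1*6² = 4 - 1*36 = 4 - 36 = -32)
x(V) = 0
f + x(K(-7)) = -32 + 0 = -32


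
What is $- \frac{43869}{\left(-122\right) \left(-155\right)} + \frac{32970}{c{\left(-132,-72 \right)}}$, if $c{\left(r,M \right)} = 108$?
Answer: $\frac{25780202}{85095} \approx 302.96$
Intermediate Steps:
$- \frac{43869}{\left(-122\right) \left(-155\right)} + \frac{32970}{c{\left(-132,-72 \right)}} = - \frac{43869}{\left(-122\right) \left(-155\right)} + \frac{32970}{108} = - \frac{43869}{18910} + 32970 \cdot \frac{1}{108} = \left(-43869\right) \frac{1}{18910} + \frac{5495}{18} = - \frac{43869}{18910} + \frac{5495}{18} = \frac{25780202}{85095}$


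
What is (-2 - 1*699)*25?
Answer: -17525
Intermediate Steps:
(-2 - 1*699)*25 = (-2 - 699)*25 = -701*25 = -17525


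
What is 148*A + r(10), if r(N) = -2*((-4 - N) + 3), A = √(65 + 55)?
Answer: 22 + 296*√30 ≈ 1643.3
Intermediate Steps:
A = 2*√30 (A = √120 = 2*√30 ≈ 10.954)
r(N) = 2 + 2*N (r(N) = -2*(-1 - N) = 2 + 2*N)
148*A + r(10) = 148*(2*√30) + (2 + 2*10) = 296*√30 + (2 + 20) = 296*√30 + 22 = 22 + 296*√30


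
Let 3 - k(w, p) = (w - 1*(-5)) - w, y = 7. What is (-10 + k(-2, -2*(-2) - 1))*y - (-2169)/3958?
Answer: -330303/3958 ≈ -83.452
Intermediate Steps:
k(w, p) = -2 (k(w, p) = 3 - ((w - 1*(-5)) - w) = 3 - ((w + 5) - w) = 3 - ((5 + w) - w) = 3 - 1*5 = 3 - 5 = -2)
(-10 + k(-2, -2*(-2) - 1))*y - (-2169)/3958 = (-10 - 2)*7 - (-2169)/3958 = -12*7 - (-2169)/3958 = -84 - 1*(-2169/3958) = -84 + 2169/3958 = -330303/3958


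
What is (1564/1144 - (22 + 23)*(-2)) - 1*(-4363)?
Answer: 1273949/286 ≈ 4454.4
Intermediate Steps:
(1564/1144 - (22 + 23)*(-2)) - 1*(-4363) = (1564*(1/1144) - 45*(-2)) + 4363 = (391/286 - 1*(-90)) + 4363 = (391/286 + 90) + 4363 = 26131/286 + 4363 = 1273949/286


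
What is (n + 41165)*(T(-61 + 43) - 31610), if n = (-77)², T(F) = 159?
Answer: -1481153394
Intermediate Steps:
n = 5929
(n + 41165)*(T(-61 + 43) - 31610) = (5929 + 41165)*(159 - 31610) = 47094*(-31451) = -1481153394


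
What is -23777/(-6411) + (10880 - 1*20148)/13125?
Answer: 12031237/4006875 ≈ 3.0026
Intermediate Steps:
-23777/(-6411) + (10880 - 1*20148)/13125 = -23777*(-1/6411) + (10880 - 20148)*(1/13125) = 23777/6411 - 9268*1/13125 = 23777/6411 - 1324/1875 = 12031237/4006875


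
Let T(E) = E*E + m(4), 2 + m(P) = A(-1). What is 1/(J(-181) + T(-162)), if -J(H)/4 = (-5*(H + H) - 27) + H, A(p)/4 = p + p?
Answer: 1/19826 ≈ 5.0439e-5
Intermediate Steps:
A(p) = 8*p (A(p) = 4*(p + p) = 4*(2*p) = 8*p)
m(P) = -10 (m(P) = -2 + 8*(-1) = -2 - 8 = -10)
J(H) = 108 + 36*H (J(H) = -4*((-5*(H + H) - 27) + H) = -4*((-10*H - 27) + H) = -4*((-27 - 10*H) + H) = -4*(-27 - 9*H) = 108 + 36*H)
T(E) = -10 + E² (T(E) = E*E - 10 = E² - 10 = -10 + E²)
1/(J(-181) + T(-162)) = 1/((108 + 36*(-181)) + (-10 + (-162)²)) = 1/((108 - 6516) + (-10 + 26244)) = 1/(-6408 + 26234) = 1/19826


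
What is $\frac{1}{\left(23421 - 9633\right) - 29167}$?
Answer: $- \frac{1}{15379} \approx -6.5024 \cdot 10^{-5}$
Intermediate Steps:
$\frac{1}{\left(23421 - 9633\right) - 29167} = \frac{1}{13788 - 29167} = \frac{1}{-15379} = - \frac{1}{15379}$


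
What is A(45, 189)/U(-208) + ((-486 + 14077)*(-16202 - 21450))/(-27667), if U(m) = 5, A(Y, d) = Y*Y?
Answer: 522933467/27667 ≈ 18901.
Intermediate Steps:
A(Y, d) = Y²
A(45, 189)/U(-208) + ((-486 + 14077)*(-16202 - 21450))/(-27667) = 45²/5 + ((-486 + 14077)*(-16202 - 21450))/(-27667) = 2025*(⅕) + (13591*(-37652))*(-1/27667) = 405 - 511728332*(-1/27667) = 405 + 511728332/27667 = 522933467/27667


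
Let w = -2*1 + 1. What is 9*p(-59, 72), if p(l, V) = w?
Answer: -9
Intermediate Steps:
w = -1 (w = -2 + 1 = -1)
p(l, V) = -1
9*p(-59, 72) = 9*(-1) = -9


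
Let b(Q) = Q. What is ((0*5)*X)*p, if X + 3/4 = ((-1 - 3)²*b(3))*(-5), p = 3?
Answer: 0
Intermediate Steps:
X = -963/4 (X = -¾ + ((-1 - 3)²*3)*(-5) = -¾ + ((-4)²*3)*(-5) = -¾ + (16*3)*(-5) = -¾ + 48*(-5) = -¾ - 240 = -963/4 ≈ -240.75)
((0*5)*X)*p = ((0*5)*(-963/4))*3 = (0*(-963/4))*3 = 0*3 = 0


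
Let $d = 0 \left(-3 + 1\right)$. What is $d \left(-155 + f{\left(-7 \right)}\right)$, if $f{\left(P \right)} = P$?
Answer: $0$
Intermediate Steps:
$d = 0$ ($d = 0 \left(-2\right) = 0$)
$d \left(-155 + f{\left(-7 \right)}\right) = 0 \left(-155 - 7\right) = 0 \left(-162\right) = 0$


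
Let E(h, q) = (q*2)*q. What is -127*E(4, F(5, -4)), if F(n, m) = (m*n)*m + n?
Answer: -1835150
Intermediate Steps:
F(n, m) = n + n*m² (F(n, m) = n*m² + n = n + n*m²)
E(h, q) = 2*q² (E(h, q) = (2*q)*q = 2*q²)
-127*E(4, F(5, -4)) = -254*(5*(1 + (-4)²))² = -254*(5*(1 + 16))² = -254*(5*17)² = -254*85² = -254*7225 = -127*14450 = -1835150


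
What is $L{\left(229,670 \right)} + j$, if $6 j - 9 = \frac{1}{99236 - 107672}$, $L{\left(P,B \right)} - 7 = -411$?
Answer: $- \frac{20372941}{50616} \approx -402.5$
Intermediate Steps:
$L{\left(P,B \right)} = -404$ ($L{\left(P,B \right)} = 7 - 411 = -404$)
$j = \frac{75923}{50616}$ ($j = \frac{3}{2} + \frac{1}{6 \left(99236 - 107672\right)} = \frac{3}{2} + \frac{1}{6 \left(-8436\right)} = \frac{3}{2} + \frac{1}{6} \left(- \frac{1}{8436}\right) = \frac{3}{2} - \frac{1}{50616} = \frac{75923}{50616} \approx 1.5$)
$L{\left(229,670 \right)} + j = -404 + \frac{75923}{50616} = - \frac{20372941}{50616}$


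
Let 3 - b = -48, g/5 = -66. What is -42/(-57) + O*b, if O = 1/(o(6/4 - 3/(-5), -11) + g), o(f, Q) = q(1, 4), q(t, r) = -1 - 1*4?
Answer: 3721/6365 ≈ 0.58460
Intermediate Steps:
g = -330 (g = 5*(-66) = -330)
q(t, r) = -5 (q(t, r) = -1 - 4 = -5)
b = 51 (b = 3 - 1*(-48) = 3 + 48 = 51)
o(f, Q) = -5
O = -1/335 (O = 1/(-5 - 330) = 1/(-335) = -1/335 ≈ -0.0029851)
-42/(-57) + O*b = -42/(-57) - 1/335*51 = -42*(-1/57) - 51/335 = 14/19 - 51/335 = 3721/6365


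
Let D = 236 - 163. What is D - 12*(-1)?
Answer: 85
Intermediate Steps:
D = 73
D - 12*(-1) = 73 - 12*(-1) = 73 + 12 = 85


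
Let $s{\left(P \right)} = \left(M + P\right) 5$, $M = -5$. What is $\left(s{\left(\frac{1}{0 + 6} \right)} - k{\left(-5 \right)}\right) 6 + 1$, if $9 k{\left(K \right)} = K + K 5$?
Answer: $-124$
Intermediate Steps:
$k{\left(K \right)} = \frac{2 K}{3}$ ($k{\left(K \right)} = \frac{K + K 5}{9} = \frac{K + 5 K}{9} = \frac{6 K}{9} = \frac{2 K}{3}$)
$s{\left(P \right)} = -25 + 5 P$ ($s{\left(P \right)} = \left(-5 + P\right) 5 = -25 + 5 P$)
$\left(s{\left(\frac{1}{0 + 6} \right)} - k{\left(-5 \right)}\right) 6 + 1 = \left(\left(-25 + \frac{5}{0 + 6}\right) - \frac{2}{3} \left(-5\right)\right) 6 + 1 = \left(\left(-25 + \frac{5}{6}\right) - - \frac{10}{3}\right) 6 + 1 = \left(\left(-25 + 5 \cdot \frac{1}{6}\right) + \frac{10}{3}\right) 6 + 1 = \left(\left(-25 + \frac{5}{6}\right) + \frac{10}{3}\right) 6 + 1 = \left(- \frac{145}{6} + \frac{10}{3}\right) 6 + 1 = \left(- \frac{125}{6}\right) 6 + 1 = -125 + 1 = -124$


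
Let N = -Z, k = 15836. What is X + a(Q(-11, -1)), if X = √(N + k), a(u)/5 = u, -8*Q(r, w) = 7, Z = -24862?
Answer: -35/8 + 3*√4522 ≈ 197.36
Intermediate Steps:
N = 24862 (N = -1*(-24862) = 24862)
Q(r, w) = -7/8 (Q(r, w) = -⅛*7 = -7/8)
a(u) = 5*u
X = 3*√4522 (X = √(24862 + 15836) = √40698 = 3*√4522 ≈ 201.74)
X + a(Q(-11, -1)) = 3*√4522 + 5*(-7/8) = 3*√4522 - 35/8 = -35/8 + 3*√4522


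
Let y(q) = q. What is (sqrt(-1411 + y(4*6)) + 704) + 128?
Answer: 832 + I*sqrt(1387) ≈ 832.0 + 37.242*I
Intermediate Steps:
(sqrt(-1411 + y(4*6)) + 704) + 128 = (sqrt(-1411 + 4*6) + 704) + 128 = (sqrt(-1411 + 24) + 704) + 128 = (sqrt(-1387) + 704) + 128 = (I*sqrt(1387) + 704) + 128 = (704 + I*sqrt(1387)) + 128 = 832 + I*sqrt(1387)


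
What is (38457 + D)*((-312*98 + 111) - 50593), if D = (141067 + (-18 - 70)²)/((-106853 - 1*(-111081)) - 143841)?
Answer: -435196213733140/139613 ≈ -3.1172e+9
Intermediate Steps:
D = -148811/139613 (D = (141067 + (-88)²)/((-106853 + 111081) - 143841) = (141067 + 7744)/(4228 - 143841) = 148811/(-139613) = 148811*(-1/139613) = -148811/139613 ≈ -1.0659)
(38457 + D)*((-312*98 + 111) - 50593) = (38457 - 148811/139613)*((-312*98 + 111) - 50593) = 5368948330*((-30576 + 111) - 50593)/139613 = 5368948330*(-30465 - 50593)/139613 = (5368948330/139613)*(-81058) = -435196213733140/139613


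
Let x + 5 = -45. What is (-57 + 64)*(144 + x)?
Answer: 658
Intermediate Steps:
x = -50 (x = -5 - 45 = -50)
(-57 + 64)*(144 + x) = (-57 + 64)*(144 - 50) = 7*94 = 658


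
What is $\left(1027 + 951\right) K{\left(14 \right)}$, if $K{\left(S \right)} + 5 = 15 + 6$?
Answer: $31648$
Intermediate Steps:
$K{\left(S \right)} = 16$ ($K{\left(S \right)} = -5 + \left(15 + 6\right) = -5 + 21 = 16$)
$\left(1027 + 951\right) K{\left(14 \right)} = \left(1027 + 951\right) 16 = 1978 \cdot 16 = 31648$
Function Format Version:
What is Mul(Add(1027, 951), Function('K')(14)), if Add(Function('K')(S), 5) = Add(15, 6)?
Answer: 31648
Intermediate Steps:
Function('K')(S) = 16 (Function('K')(S) = Add(-5, Add(15, 6)) = Add(-5, 21) = 16)
Mul(Add(1027, 951), Function('K')(14)) = Mul(Add(1027, 951), 16) = Mul(1978, 16) = 31648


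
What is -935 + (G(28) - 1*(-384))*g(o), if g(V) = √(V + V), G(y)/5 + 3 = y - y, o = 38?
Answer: -935 + 738*√19 ≈ 2281.9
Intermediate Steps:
G(y) = -15 (G(y) = -15 + 5*(y - y) = -15 + 5*0 = -15 + 0 = -15)
g(V) = √2*√V (g(V) = √(2*V) = √2*√V)
-935 + (G(28) - 1*(-384))*g(o) = -935 + (-15 - 1*(-384))*(√2*√38) = -935 + (-15 + 384)*(2*√19) = -935 + 369*(2*√19) = -935 + 738*√19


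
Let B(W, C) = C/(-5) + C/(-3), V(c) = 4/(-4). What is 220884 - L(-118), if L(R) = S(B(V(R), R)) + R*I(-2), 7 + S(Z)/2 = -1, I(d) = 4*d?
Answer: 219956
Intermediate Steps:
V(c) = -1 (V(c) = 4*(-1/4) = -1)
B(W, C) = -8*C/15 (B(W, C) = C*(-1/5) + C*(-1/3) = -C/5 - C/3 = -8*C/15)
S(Z) = -16 (S(Z) = -14 + 2*(-1) = -14 - 2 = -16)
L(R) = -16 - 8*R (L(R) = -16 + R*(4*(-2)) = -16 + R*(-8) = -16 - 8*R)
220884 - L(-118) = 220884 - (-16 - 8*(-118)) = 220884 - (-16 + 944) = 220884 - 1*928 = 220884 - 928 = 219956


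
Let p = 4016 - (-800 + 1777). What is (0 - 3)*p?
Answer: -9117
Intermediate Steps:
p = 3039 (p = 4016 - 1*977 = 4016 - 977 = 3039)
(0 - 3)*p = (0 - 3)*3039 = -3*3039 = -9117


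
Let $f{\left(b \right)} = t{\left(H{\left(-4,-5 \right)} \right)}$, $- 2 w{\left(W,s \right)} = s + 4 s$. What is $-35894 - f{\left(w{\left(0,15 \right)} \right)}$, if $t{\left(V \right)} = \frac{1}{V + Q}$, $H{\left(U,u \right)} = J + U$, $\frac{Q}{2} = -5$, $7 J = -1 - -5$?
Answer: $- \frac{3374029}{94} \approx -35894.0$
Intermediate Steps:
$J = \frac{4}{7}$ ($J = \frac{-1 - -5}{7} = \frac{-1 + 5}{7} = \frac{1}{7} \cdot 4 = \frac{4}{7} \approx 0.57143$)
$Q = -10$ ($Q = 2 \left(-5\right) = -10$)
$H{\left(U,u \right)} = \frac{4}{7} + U$
$t{\left(V \right)} = \frac{1}{-10 + V}$ ($t{\left(V \right)} = \frac{1}{V - 10} = \frac{1}{-10 + V}$)
$w{\left(W,s \right)} = - \frac{5 s}{2}$ ($w{\left(W,s \right)} = - \frac{s + 4 s}{2} = - \frac{5 s}{2}$)
$f{\left(b \right)} = - \frac{7}{94}$ ($f{\left(b \right)} = \frac{1}{-10 + \left(\frac{4}{7} - 4\right)} = \frac{1}{-10 - \frac{24}{7}} = \frac{1}{- \frac{94}{7}} = - \frac{7}{94}$)
$-35894 - f{\left(w{\left(0,15 \right)} \right)} = -35894 - - \frac{7}{94} = -35894 + \frac{7}{94} = - \frac{3374029}{94}$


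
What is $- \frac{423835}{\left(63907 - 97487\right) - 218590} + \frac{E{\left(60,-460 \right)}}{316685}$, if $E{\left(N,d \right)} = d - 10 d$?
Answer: $\frac{5410646831}{3194338258} \approx 1.6938$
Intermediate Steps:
$E{\left(N,d \right)} = - 9 d$
$- \frac{423835}{\left(63907 - 97487\right) - 218590} + \frac{E{\left(60,-460 \right)}}{316685} = - \frac{423835}{\left(63907 - 97487\right) - 218590} + \frac{\left(-9\right) \left(-460\right)}{316685} = - \frac{423835}{\left(63907 - 97487\right) - 218590} + 4140 \cdot \frac{1}{316685} = - \frac{423835}{-33580 - 218590} + \frac{828}{63337} = - \frac{423835}{-252170} + \frac{828}{63337} = \left(-423835\right) \left(- \frac{1}{252170}\right) + \frac{828}{63337} = \frac{84767}{50434} + \frac{828}{63337} = \frac{5410646831}{3194338258}$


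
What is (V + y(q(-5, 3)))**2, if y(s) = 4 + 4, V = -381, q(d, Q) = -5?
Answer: 139129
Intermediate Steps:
y(s) = 8
(V + y(q(-5, 3)))**2 = (-381 + 8)**2 = (-373)**2 = 139129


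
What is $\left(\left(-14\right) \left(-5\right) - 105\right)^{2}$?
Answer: $1225$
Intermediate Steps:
$\left(\left(-14\right) \left(-5\right) - 105\right)^{2} = \left(70 - 105\right)^{2} = \left(-35\right)^{2} = 1225$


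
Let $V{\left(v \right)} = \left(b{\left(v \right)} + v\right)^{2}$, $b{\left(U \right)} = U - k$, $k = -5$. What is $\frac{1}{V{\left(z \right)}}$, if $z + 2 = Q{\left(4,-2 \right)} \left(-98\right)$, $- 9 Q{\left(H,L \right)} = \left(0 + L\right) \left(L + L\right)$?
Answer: $\frac{81}{2486929} \approx 3.257 \cdot 10^{-5}$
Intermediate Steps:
$Q{\left(H,L \right)} = - \frac{2 L^{2}}{9}$ ($Q{\left(H,L \right)} = - \frac{\left(0 + L\right) \left(L + L\right)}{9} = - \frac{L 2 L}{9} = - \frac{2 L^{2}}{9}$)
$b{\left(U \right)} = 5 + U$ ($b{\left(U \right)} = U - -5 = U + 5 = 5 + U$)
$z = \frac{766}{9}$ ($z = -2 + - \frac{2 \left(-2\right)^{2}}{9} \left(-98\right) = -2 + \left(- \frac{2}{9}\right) 4 \left(-98\right) = -2 - - \frac{784}{9} = -2 + \frac{784}{9} = \frac{766}{9} \approx 85.111$)
$V{\left(v \right)} = \left(5 + 2 v\right)^{2}$ ($V{\left(v \right)} = \left(\left(5 + v\right) + v\right)^{2} = \left(5 + 2 v\right)^{2}$)
$\frac{1}{V{\left(z \right)}} = \frac{1}{\left(5 + 2 \cdot \frac{766}{9}\right)^{2}} = \frac{1}{\left(5 + \frac{1532}{9}\right)^{2}} = \frac{1}{\left(\frac{1577}{9}\right)^{2}} = \frac{1}{\frac{2486929}{81}} = \frac{81}{2486929}$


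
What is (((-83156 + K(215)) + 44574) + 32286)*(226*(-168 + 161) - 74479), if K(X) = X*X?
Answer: -3037039669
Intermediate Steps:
K(X) = X²
(((-83156 + K(215)) + 44574) + 32286)*(226*(-168 + 161) - 74479) = (((-83156 + 215²) + 44574) + 32286)*(226*(-168 + 161) - 74479) = (((-83156 + 46225) + 44574) + 32286)*(226*(-7) - 74479) = ((-36931 + 44574) + 32286)*(-1582 - 74479) = (7643 + 32286)*(-76061) = 39929*(-76061) = -3037039669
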